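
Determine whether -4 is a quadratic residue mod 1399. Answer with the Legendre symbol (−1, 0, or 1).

-1

First reduce: -4 ≡ 1395 (mod 1399).
Reciprocity: 1395 ≡ 3 and 1399 ≡ 3 (mod 4), so (1395/1399) = −(1399/1395).
Reduce top mod 1395: now compute (4/1395).
Pull out 2^2: since 1395 ≡ 3 (mod 8), (2/1395) = -1, so (2/1395)^2 = +1.
Reached (1/1395) = 1. Collecting the sign flips along the way, the symbol is -1.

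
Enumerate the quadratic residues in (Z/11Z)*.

Square k = 1,…,5 (k and 11−k give the same square):
1²=1, 2²=4, 3²=9, 4²≡5, 5²≡3 (mod 11).
So the quadratic residues mod 11 are {1, 3, 4, 5, 9}.

1, 3, 4, 5, 9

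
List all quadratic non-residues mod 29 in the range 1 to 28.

2, 3, 8, 10, 11, 12, 14, 15, 17, 18, 19, 21, 26, 27

Square k = 1,…,14 (k and 29−k give the same square):
1²=1, 2²=4, 3²=9, 4²=16, 5²=25, 6²≡7, 7²≡20, 8²≡6, 9²≡23, 10²≡13, 11²≡5, 12²≡28, 13²≡24, 14²≡22 (mod 29).
The residues are {1, 4, 5, 6, 7, 9, 13, 16, 20, 22, 23, 24, 25, 28}; the non-residues are the remaining 14 nonzero classes.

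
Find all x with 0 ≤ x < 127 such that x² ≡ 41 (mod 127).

Since 127 ≡ 3 (mod 4), a square root of 41 is 41^((127+1)/4) = 41^32 mod 127.
Repeated squaring: 41^2≡30, 41^4≡11, 41^8≡121, 41^16≡36, 41^32≡26 (mod 127).
41^32 = 41^(32) ≡ 26 (mod 127).
Check: 26² = 676 ≡ 41 (mod 127). The two roots are 26 and 101.

26, 101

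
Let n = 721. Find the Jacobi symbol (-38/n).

-1

First reduce: -38 ≡ 683 (mod 721).
Reciprocity: 683 ≡ 3 and 721 ≡ 1 (mod 4), so (683/721) = +(721/683).
Reduce top mod 683: now compute (38/683).
Pull out 2: since 683 ≡ 3 (mod 8), (2/683) = -1.
Reciprocity: 19 ≡ 3 and 683 ≡ 3 (mod 4), so (19/683) = −(683/19).
Reduce top mod 19: now compute (18/19).
Pull out 2: since 19 ≡ 3 (mod 8), (2/19) = -1.
Reciprocity: 9 ≡ 1 and 19 ≡ 3 (mod 4), so (9/19) = +(19/9).
Reduce top mod 9: now compute (1/9).
Reached (1/9) = 1. Collecting the sign flips along the way, the symbol is -1.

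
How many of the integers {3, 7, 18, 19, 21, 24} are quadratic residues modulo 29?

2

(3/29) = -1 → non-residue.
(7/29) = +1 → QR.
(18/29) = -1 → non-residue.
(19/29) = -1 → non-residue.
(21/29) = -1 → non-residue.
(24/29) = +1 → QR.
Total quadratic residues among the 6: 2.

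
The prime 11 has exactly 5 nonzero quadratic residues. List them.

1 3 4 5 9

Square k = 1,…,5 (k and 11−k give the same square):
1²=1, 2²=4, 3²=9, 4²≡5, 5²≡3 (mod 11).
So the quadratic residues mod 11 are {1, 3, 4, 5, 9}.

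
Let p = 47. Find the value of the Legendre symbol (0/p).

Top reduces to 0: gcd > 1, so the symbol is 0.

0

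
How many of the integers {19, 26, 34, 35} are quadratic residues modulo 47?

(19/47) = -1 → non-residue.
(26/47) = -1 → non-residue.
(34/47) = +1 → QR.
(35/47) = -1 → non-residue.
Total quadratic residues among the 4: 1.

1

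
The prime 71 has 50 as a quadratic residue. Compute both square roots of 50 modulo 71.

11, 60

Since 71 ≡ 3 (mod 4), a square root of 50 is 50^((71+1)/4) = 50^18 mod 71.
Repeated squaring: 50^2≡15, 50^4≡12, 50^8≡2, 50^16≡4 (mod 71).
50^18 = 50^(16+2) ≡ 60 (mod 71).
Check: 60² = 3600 ≡ 50 (mod 71). The two roots are 11 and 60.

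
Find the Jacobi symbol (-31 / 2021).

-1

First reduce: -31 ≡ 1990 (mod 2021).
Pull out 2: since 2021 ≡ 5 (mod 8), (2/2021) = -1.
Reciprocity: 995 ≡ 3 and 2021 ≡ 1 (mod 4), so (995/2021) = +(2021/995).
Reduce top mod 995: now compute (31/995).
Reciprocity: 31 ≡ 3 and 995 ≡ 3 (mod 4), so (31/995) = −(995/31).
Reduce top mod 31: now compute (3/31).
Reciprocity: 3 ≡ 3 and 31 ≡ 3 (mod 4), so (3/31) = −(31/3).
Reduce top mod 3: now compute (1/3).
Reached (1/3) = 1. Collecting the sign flips along the way, the symbol is -1.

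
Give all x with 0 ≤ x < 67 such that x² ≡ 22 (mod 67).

Since 67 ≡ 3 (mod 4), a square root of 22 is 22^((67+1)/4) = 22^17 mod 67.
Repeated squaring: 22^2≡15, 22^4≡24, 22^8≡40, 22^16≡59 (mod 67).
22^17 = 22^(16+1) ≡ 25 (mod 67).
Check: 25² = 625 ≡ 22 (mod 67). The two roots are 25 and 42.

25, 42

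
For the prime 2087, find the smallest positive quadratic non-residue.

5

(2/2087) = +1, so 2 is a residue.
(3/2087) = +1, so 3 is a residue.
(4/2087) = +1, so 4 is a residue.
(5/2087) = −1, so 5 is the smallest positive non-residue mod 2087.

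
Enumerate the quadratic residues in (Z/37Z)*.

1,3,4,7,9,10,11,12,16,21,25,26,27,28,30,33,34,36

Square k = 1,…,18 (k and 37−k give the same square):
1²=1, 2²=4, 3²=9, 4²=16, 5²=25, 6²=36, 7²≡12, 8²≡27, 9²≡7, 10²≡26, 11²≡10, 12²≡33, 13²≡21, 14²≡11, 15²≡3, 16²≡34, 17²≡30, 18²≡28 (mod 37).
So the quadratic residues mod 37 are {1, 3, 4, 7, 9, 10, 11, 12, 16, 21, 25, 26, 27, 28, 30, 33, 34, 36}.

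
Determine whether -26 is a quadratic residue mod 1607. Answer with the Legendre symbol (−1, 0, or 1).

1

First reduce: -26 ≡ 1581 (mod 1607).
Reciprocity: 1581 ≡ 1 and 1607 ≡ 3 (mod 4), so (1581/1607) = +(1607/1581).
Reduce top mod 1581: now compute (26/1581).
Pull out 2: since 1581 ≡ 5 (mod 8), (2/1581) = -1.
Reciprocity: 13 ≡ 1 and 1581 ≡ 1 (mod 4), so (13/1581) = +(1581/13).
Reduce top mod 13: now compute (8/13).
Pull out 2^3: since 13 ≡ 5 (mod 8), (2/13) = -1, so (2/13)^3 = -1.
Reached (1/13) = 1. Collecting the sign flips along the way, the symbol is +1.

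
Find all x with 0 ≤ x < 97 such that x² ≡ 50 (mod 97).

97 ≡ 1 (mod 4), so we find a root by search.
Trying successive values, 27² = 729 ≡ 50 (mod 97). The other root is 97 − 27 = 70.

27, 70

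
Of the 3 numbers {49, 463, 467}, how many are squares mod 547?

2

(49/547) = +1 → QR.
(463/547) = -1 → non-residue.
(467/547) = +1 → QR.
Total quadratic residues among the 3: 2.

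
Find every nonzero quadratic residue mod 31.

Square k = 1,…,15 (k and 31−k give the same square):
1²=1, 2²=4, 3²=9, 4²=16, 5²=25, 6²≡5, 7²≡18, 8²≡2, 9²≡19, 10²≡7, 11²≡28, 12²≡20, 13²≡14, 14²≡10, 15²≡8 (mod 31).
So the quadratic residues mod 31 are {1, 2, 4, 5, 7, 8, 9, 10, 14, 16, 18, 19, 20, 25, 28}.

1 2 4 5 7 8 9 10 14 16 18 19 20 25 28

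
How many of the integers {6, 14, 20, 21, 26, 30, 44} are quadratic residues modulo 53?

2

(6/53) = +1 → QR.
(14/53) = -1 → non-residue.
(20/53) = -1 → non-residue.
(21/53) = -1 → non-residue.
(26/53) = -1 → non-residue.
(30/53) = -1 → non-residue.
(44/53) = +1 → QR.
Total quadratic residues among the 7: 2.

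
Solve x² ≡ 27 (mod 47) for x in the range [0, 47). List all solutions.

11, 36

Since 47 ≡ 3 (mod 4), a square root of 27 is 27^((47+1)/4) = 27^12 mod 47.
Repeated squaring: 27^2≡24, 27^4≡12, 27^8≡3 (mod 47).
27^12 = 27^(8+4) ≡ 36 (mod 47).
Check: 36² = 1296 ≡ 27 (mod 47). The two roots are 11 and 36.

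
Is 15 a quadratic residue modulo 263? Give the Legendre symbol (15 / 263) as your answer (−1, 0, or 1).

Reciprocity: 15 ≡ 3 and 263 ≡ 3 (mod 4), so (15/263) = −(263/15).
Reduce top mod 15: now compute (8/15).
Pull out 2^3: since 15 ≡ 7 (mod 8), (2/15) = +1, so (2/15)^3 = +1.
Reached (1/15) = 1. Collecting the sign flips along the way, the symbol is -1.

-1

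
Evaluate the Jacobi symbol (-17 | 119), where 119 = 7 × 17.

First reduce: -17 ≡ 102 (mod 119).
Pull out 2: since 119 ≡ 7 (mod 8), (2/119) = +1.
Reciprocity: 51 ≡ 3 and 119 ≡ 3 (mod 4), so (51/119) = −(119/51).
Reduce top mod 51: now compute (17/51).
Reciprocity: 17 ≡ 1 and 51 ≡ 3 (mod 4), so (17/51) = +(51/17).
Reduce top mod 17: now compute (0/17).
Top reduces to 0: gcd > 1, so the symbol is 0.

0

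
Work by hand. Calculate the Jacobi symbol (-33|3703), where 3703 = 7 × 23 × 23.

First reduce: -33 ≡ 3670 (mod 3703).
Pull out 2: since 3703 ≡ 7 (mod 8), (2/3703) = +1.
Reciprocity: 1835 ≡ 3 and 3703 ≡ 3 (mod 4), so (1835/3703) = −(3703/1835).
Reduce top mod 1835: now compute (33/1835).
Reciprocity: 33 ≡ 1 and 1835 ≡ 3 (mod 4), so (33/1835) = +(1835/33).
Reduce top mod 33: now compute (20/33).
Pull out 2^2: since 33 ≡ 1 (mod 8), (2/33) = +1, so (2/33)^2 = +1.
Reciprocity: 5 ≡ 1 and 33 ≡ 1 (mod 4), so (5/33) = +(33/5).
Reduce top mod 5: now compute (3/5).
Reciprocity: 3 ≡ 3 and 5 ≡ 1 (mod 4), so (3/5) = +(5/3).
Reduce top mod 3: now compute (2/3).
Pull out 2: since 3 ≡ 3 (mod 8), (2/3) = -1.
Reached (1/3) = 1. Collecting the sign flips along the way, the symbol is +1.

1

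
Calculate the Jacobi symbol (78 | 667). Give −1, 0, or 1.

Pull out 2: since 667 ≡ 3 (mod 8), (2/667) = -1.
Reciprocity: 39 ≡ 3 and 667 ≡ 3 (mod 4), so (39/667) = −(667/39).
Reduce top mod 39: now compute (4/39).
Pull out 2^2: since 39 ≡ 7 (mod 8), (2/39) = +1, so (2/39)^2 = +1.
Reached (1/39) = 1. Collecting the sign flips along the way, the symbol is +1.

1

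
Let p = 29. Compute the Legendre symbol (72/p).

Euler's criterion: (72/29) ≡ 14^14 (mod 29).
14^2 ≡ 22 (mod 29)
14^4 ≡ 20 (mod 29)
14^8 ≡ 23 (mod 29)
14^14 = 14^(8+4+2) ≡ 28 (mod 29).
Result is 28 ≡ −1, so (72/29) = −1.

-1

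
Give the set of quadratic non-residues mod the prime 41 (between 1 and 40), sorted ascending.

Square k = 1,…,20 (k and 41−k give the same square):
1²=1, 2²=4, 3²=9, 4²=16, 5²=25, 6²=36, 7²≡8, 8²≡23, 9²≡40, 10²≡18, 11²≡39, 12²≡21, 13²≡5, 14²≡32, 15²≡20, 16²≡10, 17²≡2, 18²≡37, 19²≡33, 20²≡31 (mod 41).
The residues are {1, 2, 4, 5, 8, 9, 10, 16, 18, 20, 21, 23, 25, 31, 32, 33, 36, 37, 39, 40}; the non-residues are the remaining 20 nonzero classes.

3, 6, 7, 11, 12, 13, 14, 15, 17, 19, 22, 24, 26, 27, 28, 29, 30, 34, 35, 38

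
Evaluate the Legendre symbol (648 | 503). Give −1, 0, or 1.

1

Euler's criterion: (648/503) ≡ 145^251 (mod 503).
145^2 ≡ 402 (mod 503)
145^4 ≡ 141 (mod 503)
145^8 ≡ 264 (mod 503)
145^16 ≡ 282 (mod 503)
145^32 ≡ 50 (mod 503)
145^64 ≡ 488 (mod 503)
145^128 ≡ 225 (mod 503)
145^251 = 145^(128+64+32+16+8+2+1) ≡ 1 (mod 503).
Result is 1, so (648/503) = 1.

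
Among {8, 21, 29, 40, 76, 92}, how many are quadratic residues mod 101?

3

(8/101) = -1 → non-residue.
(21/101) = +1 → QR.
(29/101) = -1 → non-residue.
(40/101) = -1 → non-residue.
(76/101) = +1 → QR.
(92/101) = +1 → QR.
Total quadratic residues among the 6: 3.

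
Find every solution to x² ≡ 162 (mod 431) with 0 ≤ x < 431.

Since 431 ≡ 3 (mod 4), a square root of 162 is 162^((431+1)/4) = 162^108 mod 431.
Repeated squaring: 162^2≡384, 162^4≡54, 162^8≡330, 162^16≡288, 162^32≡192, 162^64≡229 (mod 431).
162^108 = 162^(64+32+8+4) ≡ 32 (mod 431).
Check: 32² = 1024 ≡ 162 (mod 431). The two roots are 32 and 399.

32, 399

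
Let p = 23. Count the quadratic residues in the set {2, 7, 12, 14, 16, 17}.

3

(2/23) = +1 → QR.
(7/23) = -1 → non-residue.
(12/23) = +1 → QR.
(14/23) = -1 → non-residue.
(16/23) = +1 → QR.
(17/23) = -1 → non-residue.
Total quadratic residues among the 6: 3.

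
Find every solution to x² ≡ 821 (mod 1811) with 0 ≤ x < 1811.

Since 1811 ≡ 3 (mod 4), a square root of 821 is 821^((1811+1)/4) = 821^453 mod 1811.
Repeated squaring: 821^2≡349, 821^4≡464, 821^8≡1598, 821^16≡94, 821^32≡1592, 821^64≡875, 821^128≡1383, 821^256≡273 (mod 1811).
821^453 = 821^(256+128+64+4+1) ≡ 1584 (mod 1811).
Check: 1584² = 2509056 ≡ 821 (mod 1811). The two roots are 227 and 1584.

227, 1584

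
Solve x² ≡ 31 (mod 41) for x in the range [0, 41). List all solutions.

41 ≡ 1 (mod 4), so we find a root by search.
Trying successive values, 20² = 400 ≡ 31 (mod 41). The other root is 41 − 20 = 21.

20, 21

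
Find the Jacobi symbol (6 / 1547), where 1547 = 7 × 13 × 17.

-1

Pull out 2: since 1547 ≡ 3 (mod 8), (2/1547) = -1.
Reciprocity: 3 ≡ 3 and 1547 ≡ 3 (mod 4), so (3/1547) = −(1547/3).
Reduce top mod 3: now compute (2/3).
Pull out 2: since 3 ≡ 3 (mod 8), (2/3) = -1.
Reached (1/3) = 1. Collecting the sign flips along the way, the symbol is -1.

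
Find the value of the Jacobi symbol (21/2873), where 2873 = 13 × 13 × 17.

Reciprocity: 21 ≡ 1 and 2873 ≡ 1 (mod 4), so (21/2873) = +(2873/21).
Reduce top mod 21: now compute (17/21).
Reciprocity: 17 ≡ 1 and 21 ≡ 1 (mod 4), so (17/21) = +(21/17).
Reduce top mod 17: now compute (4/17).
Pull out 2^2: since 17 ≡ 1 (mod 8), (2/17) = +1, so (2/17)^2 = +1.
Reached (1/17) = 1. Collecting the sign flips along the way, the symbol is +1.

1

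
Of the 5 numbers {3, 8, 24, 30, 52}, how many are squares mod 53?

2

(3/53) = -1 → non-residue.
(8/53) = -1 → non-residue.
(24/53) = +1 → QR.
(30/53) = -1 → non-residue.
(52/53) = +1 → QR.
Total quadratic residues among the 5: 2.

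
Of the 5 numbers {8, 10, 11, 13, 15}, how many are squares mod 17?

(8/17) = +1 → QR.
(10/17) = -1 → non-residue.
(11/17) = -1 → non-residue.
(13/17) = +1 → QR.
(15/17) = +1 → QR.
Total quadratic residues among the 5: 3.

3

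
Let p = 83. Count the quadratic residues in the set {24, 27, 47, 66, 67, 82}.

(24/83) = -1 → non-residue.
(27/83) = +1 → QR.
(47/83) = -1 → non-residue.
(66/83) = -1 → non-residue.
(67/83) = -1 → non-residue.
(82/83) = -1 → non-residue.
Total quadratic residues among the 6: 1.

1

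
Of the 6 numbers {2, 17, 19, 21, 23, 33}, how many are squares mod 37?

(2/37) = -1 → non-residue.
(17/37) = -1 → non-residue.
(19/37) = -1 → non-residue.
(21/37) = +1 → QR.
(23/37) = -1 → non-residue.
(33/37) = +1 → QR.
Total quadratic residues among the 6: 2.

2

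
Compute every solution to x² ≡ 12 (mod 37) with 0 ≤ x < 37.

37 ≡ 1 (mod 4), so we find a root by search.
Trying successive values, 7² = 49 ≡ 12 (mod 37). The other root is 37 − 7 = 30.

7, 30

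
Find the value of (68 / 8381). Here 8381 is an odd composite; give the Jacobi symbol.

0

Pull out 2^2: since 8381 ≡ 5 (mod 8), (2/8381) = -1, so (2/8381)^2 = +1.
Reciprocity: 17 ≡ 1 and 8381 ≡ 1 (mod 4), so (17/8381) = +(8381/17).
Reduce top mod 17: now compute (0/17).
Top reduces to 0: gcd > 1, so the symbol is 0.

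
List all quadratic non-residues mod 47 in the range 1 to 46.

5, 10, 11, 13, 15, 19, 20, 22, 23, 26, 29, 30, 31, 33, 35, 38, 39, 40, 41, 43, 44, 45, 46

Square k = 1,…,23 (k and 47−k give the same square):
1²=1, 2²=4, 3²=9, 4²=16, 5²=25, 6²=36, 7²≡2, 8²≡17, 9²≡34, 10²≡6, 11²≡27, 12²≡3, 13²≡28, 14²≡8, 15²≡37, 16²≡21, 17²≡7, 18²≡42, 19²≡32, 20²≡24, 21²≡18, 22²≡14, 23²≡12 (mod 47).
The residues are {1, 2, 3, 4, 6, 7, 8, 9, 12, 14, 16, 17, 18, 21, 24, 25, 27, 28, 32, 34, 36, 37, 42}; the non-residues are the remaining 23 nonzero classes.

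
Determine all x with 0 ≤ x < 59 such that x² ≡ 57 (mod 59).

Since 59 ≡ 3 (mod 4), a square root of 57 is 57^((59+1)/4) = 57^15 mod 59.
Repeated squaring: 57^2≡4, 57^4≡16, 57^8≡20 (mod 59).
57^15 = 57^(8+4+2+1) ≡ 36 (mod 59).
Check: 36² = 1296 ≡ 57 (mod 59). The two roots are 23 and 36.

23, 36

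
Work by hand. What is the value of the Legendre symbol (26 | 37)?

1

Pull out 2: since 37 ≡ 5 (mod 8), (2/37) = -1.
Reciprocity: 13 ≡ 1 and 37 ≡ 1 (mod 4), so (13/37) = +(37/13).
Reduce top mod 13: now compute (11/13).
Reciprocity: 11 ≡ 3 and 13 ≡ 1 (mod 4), so (11/13) = +(13/11).
Reduce top mod 11: now compute (2/11).
Pull out 2: since 11 ≡ 3 (mod 8), (2/11) = -1.
Reached (1/11) = 1. Collecting the sign flips along the way, the symbol is +1.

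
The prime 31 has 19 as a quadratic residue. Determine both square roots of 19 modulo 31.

9, 22

Since 31 ≡ 3 (mod 4), a square root of 19 is 19^((31+1)/4) = 19^8 mod 31.
Repeated squaring: 19^2≡20, 19^4≡28, 19^8≡9 (mod 31).
19^8 = 19^(8) ≡ 9 (mod 31).
Check: 9² = 81 ≡ 19 (mod 31). The two roots are 9 and 22.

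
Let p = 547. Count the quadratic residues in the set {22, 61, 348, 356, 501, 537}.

(22/547) = -1 → non-residue.
(61/547) = -1 → non-residue.
(348/547) = -1 → non-residue.
(356/547) = -1 → non-residue.
(501/547) = -1 → non-residue.
(537/547) = -1 → non-residue.
Total quadratic residues among the 6: 0.

0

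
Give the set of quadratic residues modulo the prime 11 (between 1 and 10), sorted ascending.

1 3 4 5 9

Square k = 1,…,5 (k and 11−k give the same square):
1²=1, 2²=4, 3²=9, 4²≡5, 5²≡3 (mod 11).
So the quadratic residues mod 11 are {1, 3, 4, 5, 9}.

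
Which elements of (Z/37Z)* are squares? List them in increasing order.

1, 3, 4, 7, 9, 10, 11, 12, 16, 21, 25, 26, 27, 28, 30, 33, 34, 36

Square k = 1,…,18 (k and 37−k give the same square):
1²=1, 2²=4, 3²=9, 4²=16, 5²=25, 6²=36, 7²≡12, 8²≡27, 9²≡7, 10²≡26, 11²≡10, 12²≡33, 13²≡21, 14²≡11, 15²≡3, 16²≡34, 17²≡30, 18²≡28 (mod 37).
So the quadratic residues mod 37 are {1, 3, 4, 7, 9, 10, 11, 12, 16, 21, 25, 26, 27, 28, 30, 33, 34, 36}.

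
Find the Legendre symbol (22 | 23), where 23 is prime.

Pull out 2: since 23 ≡ 7 (mod 8), (2/23) = +1.
Reciprocity: 11 ≡ 3 and 23 ≡ 3 (mod 4), so (11/23) = −(23/11).
Reduce top mod 11: now compute (1/11).
Reached (1/11) = 1. Collecting the sign flips along the way, the symbol is -1.

-1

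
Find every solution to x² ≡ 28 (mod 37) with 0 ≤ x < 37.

37 ≡ 1 (mod 4), so we find a root by search.
Trying successive values, 18² = 324 ≡ 28 (mod 37). The other root is 37 − 18 = 19.

18, 19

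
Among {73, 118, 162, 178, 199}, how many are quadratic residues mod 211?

(73/211) = +1 → QR.
(118/211) = -1 → non-residue.
(162/211) = -1 → non-residue.
(178/211) = +1 → QR.
(199/211) = +1 → QR.
Total quadratic residues among the 5: 3.

3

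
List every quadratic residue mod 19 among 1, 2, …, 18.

1,4,5,6,7,9,11,16,17

Square k = 1,…,9 (k and 19−k give the same square):
1²=1, 2²=4, 3²=9, 4²=16, 5²≡6, 6²≡17, 7²≡11, 8²≡7, 9²≡5 (mod 19).
So the quadratic residues mod 19 are {1, 4, 5, 6, 7, 9, 11, 16, 17}.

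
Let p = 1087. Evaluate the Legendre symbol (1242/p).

1

First reduce: 1242 ≡ 155 (mod 1087).
Reciprocity: 155 ≡ 3 and 1087 ≡ 3 (mod 4), so (155/1087) = −(1087/155).
Reduce top mod 155: now compute (2/155).
Pull out 2: since 155 ≡ 3 (mod 8), (2/155) = -1.
Reached (1/155) = 1. Collecting the sign flips along the way, the symbol is +1.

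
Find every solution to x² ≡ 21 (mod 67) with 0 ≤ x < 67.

17, 50

Since 67 ≡ 3 (mod 4), a square root of 21 is 21^((67+1)/4) = 21^17 mod 67.
Repeated squaring: 21^2≡39, 21^4≡47, 21^8≡65, 21^16≡4 (mod 67).
21^17 = 21^(16+1) ≡ 17 (mod 67).
Check: 17² = 289 ≡ 21 (mod 67). The two roots are 17 and 50.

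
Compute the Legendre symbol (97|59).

First reduce: 97 ≡ 38 (mod 59).
Pull out 2: since 59 ≡ 3 (mod 8), (2/59) = -1.
Reciprocity: 19 ≡ 3 and 59 ≡ 3 (mod 4), so (19/59) = −(59/19).
Reduce top mod 19: now compute (2/19).
Pull out 2: since 19 ≡ 3 (mod 8), (2/19) = -1.
Reached (1/19) = 1. Collecting the sign flips along the way, the symbol is -1.

-1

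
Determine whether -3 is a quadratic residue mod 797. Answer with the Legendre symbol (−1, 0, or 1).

First reduce: -3 ≡ 794 (mod 797).
Pull out 2: since 797 ≡ 5 (mod 8), (2/797) = -1.
Reciprocity: 397 ≡ 1 and 797 ≡ 1 (mod 4), so (397/797) = +(797/397).
Reduce top mod 397: now compute (3/397).
Reciprocity: 3 ≡ 3 and 397 ≡ 1 (mod 4), so (3/397) = +(397/3).
Reduce top mod 3: now compute (1/3).
Reached (1/3) = 1. Collecting the sign flips along the way, the symbol is -1.

-1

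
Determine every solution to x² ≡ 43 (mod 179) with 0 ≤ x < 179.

36, 143

Since 179 ≡ 3 (mod 4), a square root of 43 is 43^((179+1)/4) = 43^45 mod 179.
Repeated squaring: 43^2≡59, 43^4≡80, 43^8≡135, 43^16≡146, 43^32≡15 (mod 179).
43^45 = 43^(32+8+4+1) ≡ 36 (mod 179).
Check: 36² = 1296 ≡ 43 (mod 179). The two roots are 36 and 143.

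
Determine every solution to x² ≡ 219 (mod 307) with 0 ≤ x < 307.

126, 181

Since 307 ≡ 3 (mod 4), a square root of 219 is 219^((307+1)/4) = 219^77 mod 307.
Repeated squaring: 219^2≡69, 219^4≡156, 219^8≡83, 219^16≡135, 219^32≡112, 219^64≡264 (mod 307).
219^77 = 219^(64+8+4+1) ≡ 181 (mod 307).
Check: 181² = 32761 ≡ 219 (mod 307). The two roots are 126 and 181.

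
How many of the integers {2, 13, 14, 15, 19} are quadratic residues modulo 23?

2

(2/23) = +1 → QR.
(13/23) = +1 → QR.
(14/23) = -1 → non-residue.
(15/23) = -1 → non-residue.
(19/23) = -1 → non-residue.
Total quadratic residues among the 5: 2.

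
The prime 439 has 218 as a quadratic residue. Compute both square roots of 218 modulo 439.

Since 439 ≡ 3 (mod 4), a square root of 218 is 218^((439+1)/4) = 218^110 mod 439.
Repeated squaring: 218^2≡112, 218^4≡252, 218^8≡288, 218^16≡412, 218^32≡290, 218^64≡251 (mod 439).
218^110 = 218^(64+32+8+4+2) ≡ 130 (mod 439).
Check: 130² = 16900 ≡ 218 (mod 439). The two roots are 130 and 309.

130, 309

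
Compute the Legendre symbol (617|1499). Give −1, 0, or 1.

Reciprocity: 617 ≡ 1 and 1499 ≡ 3 (mod 4), so (617/1499) = +(1499/617).
Reduce top mod 617: now compute (265/617).
Reciprocity: 265 ≡ 1 and 617 ≡ 1 (mod 4), so (265/617) = +(617/265).
Reduce top mod 265: now compute (87/265).
Reciprocity: 87 ≡ 3 and 265 ≡ 1 (mod 4), so (87/265) = +(265/87).
Reduce top mod 87: now compute (4/87).
Pull out 2^2: since 87 ≡ 7 (mod 8), (2/87) = +1, so (2/87)^2 = +1.
Reached (1/87) = 1. Collecting the sign flips along the way, the symbol is +1.

1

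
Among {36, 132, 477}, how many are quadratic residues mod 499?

2

(36/499) = +1 → QR.
(132/499) = +1 → QR.
(477/499) = -1 → non-residue.
Total quadratic residues among the 3: 2.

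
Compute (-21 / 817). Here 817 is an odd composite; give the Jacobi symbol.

-1

First reduce: -21 ≡ 796 (mod 817).
Pull out 2^2: since 817 ≡ 1 (mod 8), (2/817) = +1, so (2/817)^2 = +1.
Reciprocity: 199 ≡ 3 and 817 ≡ 1 (mod 4), so (199/817) = +(817/199).
Reduce top mod 199: now compute (21/199).
Reciprocity: 21 ≡ 1 and 199 ≡ 3 (mod 4), so (21/199) = +(199/21).
Reduce top mod 21: now compute (10/21).
Pull out 2: since 21 ≡ 5 (mod 8), (2/21) = -1.
Reciprocity: 5 ≡ 1 and 21 ≡ 1 (mod 4), so (5/21) = +(21/5).
Reduce top mod 5: now compute (1/5).
Reached (1/5) = 1. Collecting the sign flips along the way, the symbol is -1.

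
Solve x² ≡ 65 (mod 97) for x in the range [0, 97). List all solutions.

29, 68

97 ≡ 1 (mod 4), so we find a root by search.
Trying successive values, 29² = 841 ≡ 65 (mod 97). The other root is 97 − 29 = 68.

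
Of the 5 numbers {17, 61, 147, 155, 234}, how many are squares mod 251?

(17/251) = +1 → QR.
(61/251) = -1 → non-residue.
(147/251) = +1 → QR.
(155/251) = +1 → QR.
(234/251) = -1 → non-residue.
Total quadratic residues among the 5: 3.

3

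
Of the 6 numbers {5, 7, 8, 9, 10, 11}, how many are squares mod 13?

2

(5/13) = -1 → non-residue.
(7/13) = -1 → non-residue.
(8/13) = -1 → non-residue.
(9/13) = +1 → QR.
(10/13) = +1 → QR.
(11/13) = -1 → non-residue.
Total quadratic residues among the 6: 2.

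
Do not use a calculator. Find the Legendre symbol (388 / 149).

Euler's criterion: (388/149) ≡ 90^74 (mod 149).
90^2 ≡ 54 (mod 149)
90^4 ≡ 85 (mod 149)
90^8 ≡ 73 (mod 149)
90^16 ≡ 114 (mod 149)
90^32 ≡ 33 (mod 149)
90^64 ≡ 46 (mod 149)
90^74 = 90^(64+8+2) ≡ 148 (mod 149).
Result is 148 ≡ −1, so (388/149) = −1.

-1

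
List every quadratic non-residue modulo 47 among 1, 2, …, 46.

5, 10, 11, 13, 15, 19, 20, 22, 23, 26, 29, 30, 31, 33, 35, 38, 39, 40, 41, 43, 44, 45, 46

Square k = 1,…,23 (k and 47−k give the same square):
1²=1, 2²=4, 3²=9, 4²=16, 5²=25, 6²=36, 7²≡2, 8²≡17, 9²≡34, 10²≡6, 11²≡27, 12²≡3, 13²≡28, 14²≡8, 15²≡37, 16²≡21, 17²≡7, 18²≡42, 19²≡32, 20²≡24, 21²≡18, 22²≡14, 23²≡12 (mod 47).
The residues are {1, 2, 3, 4, 6, 7, 8, 9, 12, 14, 16, 17, 18, 21, 24, 25, 27, 28, 32, 34, 36, 37, 42}; the non-residues are the remaining 23 nonzero classes.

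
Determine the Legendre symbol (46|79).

Pull out 2: since 79 ≡ 7 (mod 8), (2/79) = +1.
Reciprocity: 23 ≡ 3 and 79 ≡ 3 (mod 4), so (23/79) = −(79/23).
Reduce top mod 23: now compute (10/23).
Pull out 2: since 23 ≡ 7 (mod 8), (2/23) = +1.
Reciprocity: 5 ≡ 1 and 23 ≡ 3 (mod 4), so (5/23) = +(23/5).
Reduce top mod 5: now compute (3/5).
Reciprocity: 3 ≡ 3 and 5 ≡ 1 (mod 4), so (3/5) = +(5/3).
Reduce top mod 3: now compute (2/3).
Pull out 2: since 3 ≡ 3 (mod 8), (2/3) = -1.
Reached (1/3) = 1. Collecting the sign flips along the way, the symbol is +1.

1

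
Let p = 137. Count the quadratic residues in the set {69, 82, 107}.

2

(69/137) = +1 → QR.
(82/137) = -1 → non-residue.
(107/137) = +1 → QR.
Total quadratic residues among the 3: 2.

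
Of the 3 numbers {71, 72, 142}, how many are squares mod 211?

1

(71/211) = +1 → QR.
(72/211) = -1 → non-residue.
(142/211) = -1 → non-residue.
Total quadratic residues among the 3: 1.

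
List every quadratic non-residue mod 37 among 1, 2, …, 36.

Square k = 1,…,18 (k and 37−k give the same square):
1²=1, 2²=4, 3²=9, 4²=16, 5²=25, 6²=36, 7²≡12, 8²≡27, 9²≡7, 10²≡26, 11²≡10, 12²≡33, 13²≡21, 14²≡11, 15²≡3, 16²≡34, 17²≡30, 18²≡28 (mod 37).
The residues are {1, 3, 4, 7, 9, 10, 11, 12, 16, 21, 25, 26, 27, 28, 30, 33, 34, 36}; the non-residues are the remaining 18 nonzero classes.

2 5 6 8 13 14 15 17 18 19 20 22 23 24 29 31 32 35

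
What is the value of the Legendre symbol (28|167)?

Euler's criterion: (28/167) ≡ 28^83 (mod 167).
28^2 ≡ 116 (mod 167)
28^4 ≡ 96 (mod 167)
28^8 ≡ 31 (mod 167)
28^16 ≡ 126 (mod 167)
28^32 ≡ 11 (mod 167)
28^64 ≡ 121 (mod 167)
28^83 = 28^(64+16+2+1) ≡ 1 (mod 167).
Result is 1, so (28/167) = 1.

1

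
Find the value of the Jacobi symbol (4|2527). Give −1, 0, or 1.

Pull out 2^2: since 2527 ≡ 7 (mod 8), (2/2527) = +1, so (2/2527)^2 = +1.
Reached (1/2527) = 1. Collecting the sign flips along the way, the symbol is +1.

1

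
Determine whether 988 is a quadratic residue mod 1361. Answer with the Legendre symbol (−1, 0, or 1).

-1

Pull out 2^2: since 1361 ≡ 1 (mod 8), (2/1361) = +1, so (2/1361)^2 = +1.
Reciprocity: 247 ≡ 3 and 1361 ≡ 1 (mod 4), so (247/1361) = +(1361/247).
Reduce top mod 247: now compute (126/247).
Pull out 2: since 247 ≡ 7 (mod 8), (2/247) = +1.
Reciprocity: 63 ≡ 3 and 247 ≡ 3 (mod 4), so (63/247) = −(247/63).
Reduce top mod 63: now compute (58/63).
Pull out 2: since 63 ≡ 7 (mod 8), (2/63) = +1.
Reciprocity: 29 ≡ 1 and 63 ≡ 3 (mod 4), so (29/63) = +(63/29).
Reduce top mod 29: now compute (5/29).
Reciprocity: 5 ≡ 1 and 29 ≡ 1 (mod 4), so (5/29) = +(29/5).
Reduce top mod 5: now compute (4/5).
Pull out 2^2: since 5 ≡ 5 (mod 8), (2/5) = -1, so (2/5)^2 = +1.
Reached (1/5) = 1. Collecting the sign flips along the way, the symbol is -1.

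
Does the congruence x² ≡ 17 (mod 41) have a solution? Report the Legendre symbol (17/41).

Reciprocity: 17 ≡ 1 and 41 ≡ 1 (mod 4), so (17/41) = +(41/17).
Reduce top mod 17: now compute (7/17).
Reciprocity: 7 ≡ 3 and 17 ≡ 1 (mod 4), so (7/17) = +(17/7).
Reduce top mod 7: now compute (3/7).
Reciprocity: 3 ≡ 3 and 7 ≡ 3 (mod 4), so (3/7) = −(7/3).
Reduce top mod 3: now compute (1/3).
Reached (1/3) = 1. Collecting the sign flips along the way, the symbol is -1.

-1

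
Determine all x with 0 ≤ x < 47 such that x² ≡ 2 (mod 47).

Since 47 ≡ 3 (mod 4), a square root of 2 is 2^((47+1)/4) = 2^12 mod 47.
Repeated squaring: 2^2≡4, 2^4≡16, 2^8≡21 (mod 47).
2^12 = 2^(8+4) ≡ 7 (mod 47).
Check: 7² = 49 ≡ 2 (mod 47). The two roots are 7 and 40.

7, 40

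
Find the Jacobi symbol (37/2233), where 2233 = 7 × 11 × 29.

-1

Reciprocity: 37 ≡ 1 and 2233 ≡ 1 (mod 4), so (37/2233) = +(2233/37).
Reduce top mod 37: now compute (13/37).
Reciprocity: 13 ≡ 1 and 37 ≡ 1 (mod 4), so (13/37) = +(37/13).
Reduce top mod 13: now compute (11/13).
Reciprocity: 11 ≡ 3 and 13 ≡ 1 (mod 4), so (11/13) = +(13/11).
Reduce top mod 11: now compute (2/11).
Pull out 2: since 11 ≡ 3 (mod 8), (2/11) = -1.
Reached (1/11) = 1. Collecting the sign flips along the way, the symbol is -1.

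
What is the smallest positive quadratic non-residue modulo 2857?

5

(2/2857) = +1, so 2 is a residue.
(3/2857) = +1, so 3 is a residue.
(4/2857) = +1, so 4 is a residue.
(5/2857) = −1, so 5 is the smallest positive non-residue mod 2857.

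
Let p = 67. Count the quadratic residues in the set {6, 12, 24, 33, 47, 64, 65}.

6

(6/67) = +1 → QR.
(12/67) = -1 → non-residue.
(24/67) = +1 → QR.
(33/67) = +1 → QR.
(47/67) = +1 → QR.
(64/67) = +1 → QR.
(65/67) = +1 → QR.
Total quadratic residues among the 7: 6.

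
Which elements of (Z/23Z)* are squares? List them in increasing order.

Square k = 1,…,11 (k and 23−k give the same square):
1²=1, 2²=4, 3²=9, 4²=16, 5²≡2, 6²≡13, 7²≡3, 8²≡18, 9²≡12, 10²≡8, 11²≡6 (mod 23).
So the quadratic residues mod 23 are {1, 2, 3, 4, 6, 8, 9, 12, 13, 16, 18}.

1 2 3 4 6 8 9 12 13 16 18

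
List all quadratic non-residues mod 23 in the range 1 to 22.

5, 7, 10, 11, 14, 15, 17, 19, 20, 21, 22

Square k = 1,…,11 (k and 23−k give the same square):
1²=1, 2²=4, 3²=9, 4²=16, 5²≡2, 6²≡13, 7²≡3, 8²≡18, 9²≡12, 10²≡8, 11²≡6 (mod 23).
The residues are {1, 2, 3, 4, 6, 8, 9, 12, 13, 16, 18}; the non-residues are the remaining 11 nonzero classes.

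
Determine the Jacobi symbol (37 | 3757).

-1

Reciprocity: 37 ≡ 1 and 3757 ≡ 1 (mod 4), so (37/3757) = +(3757/37).
Reduce top mod 37: now compute (20/37).
Pull out 2^2: since 37 ≡ 5 (mod 8), (2/37) = -1, so (2/37)^2 = +1.
Reciprocity: 5 ≡ 1 and 37 ≡ 1 (mod 4), so (5/37) = +(37/5).
Reduce top mod 5: now compute (2/5).
Pull out 2: since 5 ≡ 5 (mod 8), (2/5) = -1.
Reached (1/5) = 1. Collecting the sign flips along the way, the symbol is -1.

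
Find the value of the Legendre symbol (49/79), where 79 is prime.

Euler's criterion: (49/79) ≡ 49^39 (mod 79).
49^2 ≡ 31 (mod 79)
49^4 ≡ 13 (mod 79)
49^8 ≡ 11 (mod 79)
49^16 ≡ 42 (mod 79)
49^32 ≡ 26 (mod 79)
49^39 = 49^(32+4+2+1) ≡ 1 (mod 79).
Result is 1, so (49/79) = 1.

1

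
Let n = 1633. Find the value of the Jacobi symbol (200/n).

Pull out 2^3: since 1633 ≡ 1 (mod 8), (2/1633) = +1, so (2/1633)^3 = +1.
Reciprocity: 25 ≡ 1 and 1633 ≡ 1 (mod 4), so (25/1633) = +(1633/25).
Reduce top mod 25: now compute (8/25).
Pull out 2^3: since 25 ≡ 1 (mod 8), (2/25) = +1, so (2/25)^3 = +1.
Reached (1/25) = 1. Collecting the sign flips along the way, the symbol is +1.

1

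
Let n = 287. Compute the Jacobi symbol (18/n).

1

Pull out 2: since 287 ≡ 7 (mod 8), (2/287) = +1.
Reciprocity: 9 ≡ 1 and 287 ≡ 3 (mod 4), so (9/287) = +(287/9).
Reduce top mod 9: now compute (8/9).
Pull out 2^3: since 9 ≡ 1 (mod 8), (2/9) = +1, so (2/9)^3 = +1.
Reached (1/9) = 1. Collecting the sign flips along the way, the symbol is +1.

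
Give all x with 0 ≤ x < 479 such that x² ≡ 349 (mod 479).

Since 479 ≡ 3 (mod 4), a square root of 349 is 349^((479+1)/4) = 349^120 mod 479.
Repeated squaring: 349^2≡135, 349^4≡23, 349^8≡50, 349^16≡105, 349^32≡8, 349^64≡64 (mod 479).
349^120 = 349^(64+32+16+8) ≡ 331 (mod 479).
Check: 331² = 109561 ≡ 349 (mod 479). The two roots are 148 and 331.

148, 331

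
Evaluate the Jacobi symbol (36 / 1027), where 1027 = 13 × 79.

1

Pull out 2^2: since 1027 ≡ 3 (mod 8), (2/1027) = -1, so (2/1027)^2 = +1.
Reciprocity: 9 ≡ 1 and 1027 ≡ 3 (mod 4), so (9/1027) = +(1027/9).
Reduce top mod 9: now compute (1/9).
Reached (1/9) = 1. Collecting the sign flips along the way, the symbol is +1.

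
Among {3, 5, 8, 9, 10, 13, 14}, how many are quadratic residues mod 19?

(3/19) = -1 → non-residue.
(5/19) = +1 → QR.
(8/19) = -1 → non-residue.
(9/19) = +1 → QR.
(10/19) = -1 → non-residue.
(13/19) = -1 → non-residue.
(14/19) = -1 → non-residue.
Total quadratic residues among the 7: 2.

2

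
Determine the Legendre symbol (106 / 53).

First reduce: 106 ≡ 0 (mod 53).
Top reduces to 0: gcd > 1, so the symbol is 0.

0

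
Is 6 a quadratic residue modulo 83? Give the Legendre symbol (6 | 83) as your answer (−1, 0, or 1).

-1

Pull out 2: since 83 ≡ 3 (mod 8), (2/83) = -1.
Reciprocity: 3 ≡ 3 and 83 ≡ 3 (mod 4), so (3/83) = −(83/3).
Reduce top mod 3: now compute (2/3).
Pull out 2: since 3 ≡ 3 (mod 8), (2/3) = -1.
Reached (1/3) = 1. Collecting the sign flips along the way, the symbol is -1.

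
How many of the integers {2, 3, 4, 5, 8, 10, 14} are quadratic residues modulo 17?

(2/17) = +1 → QR.
(3/17) = -1 → non-residue.
(4/17) = +1 → QR.
(5/17) = -1 → non-residue.
(8/17) = +1 → QR.
(10/17) = -1 → non-residue.
(14/17) = -1 → non-residue.
Total quadratic residues among the 7: 3.

3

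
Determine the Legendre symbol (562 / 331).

Euler's criterion: (562/331) ≡ 231^165 (mod 331).
231^2 ≡ 70 (mod 331)
231^4 ≡ 266 (mod 331)
231^8 ≡ 253 (mod 331)
231^16 ≡ 126 (mod 331)
231^32 ≡ 319 (mod 331)
231^64 ≡ 144 (mod 331)
231^128 ≡ 214 (mod 331)
231^165 = 231^(128+32+4+1) ≡ 330 (mod 331).
Result is 330 ≡ −1, so (562/331) = −1.

-1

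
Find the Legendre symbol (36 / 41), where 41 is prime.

1

Euler's criterion: (36/41) ≡ 36^20 (mod 41).
36^2 ≡ 25 (mod 41)
36^4 ≡ 10 (mod 41)
36^8 ≡ 18 (mod 41)
36^16 ≡ 37 (mod 41)
36^20 = 36^(16+4) ≡ 1 (mod 41).
Result is 1, so (36/41) = 1.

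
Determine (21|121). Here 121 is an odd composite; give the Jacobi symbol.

Reciprocity: 21 ≡ 1 and 121 ≡ 1 (mod 4), so (21/121) = +(121/21).
Reduce top mod 21: now compute (16/21).
Pull out 2^4: since 21 ≡ 5 (mod 8), (2/21) = -1, so (2/21)^4 = +1.
Reached (1/21) = 1. Collecting the sign flips along the way, the symbol is +1.

1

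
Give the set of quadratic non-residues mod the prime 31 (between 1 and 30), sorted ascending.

Square k = 1,…,15 (k and 31−k give the same square):
1²=1, 2²=4, 3²=9, 4²=16, 5²=25, 6²≡5, 7²≡18, 8²≡2, 9²≡19, 10²≡7, 11²≡28, 12²≡20, 13²≡14, 14²≡10, 15²≡8 (mod 31).
The residues are {1, 2, 4, 5, 7, 8, 9, 10, 14, 16, 18, 19, 20, 25, 28}; the non-residues are the remaining 15 nonzero classes.

3, 6, 11, 12, 13, 15, 17, 21, 22, 23, 24, 26, 27, 29, 30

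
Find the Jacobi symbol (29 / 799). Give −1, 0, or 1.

1

Reciprocity: 29 ≡ 1 and 799 ≡ 3 (mod 4), so (29/799) = +(799/29).
Reduce top mod 29: now compute (16/29).
Pull out 2^4: since 29 ≡ 5 (mod 8), (2/29) = -1, so (2/29)^4 = +1.
Reached (1/29) = 1. Collecting the sign flips along the way, the symbol is +1.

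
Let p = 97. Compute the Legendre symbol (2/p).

Euler's criterion: (2/97) ≡ 2^48 (mod 97).
2^2 ≡ 4 (mod 97)
2^4 ≡ 16 (mod 97)
2^8 ≡ 62 (mod 97)
2^16 ≡ 61 (mod 97)
2^32 ≡ 35 (mod 97)
2^48 = 2^(32+16) ≡ 1 (mod 97).
Result is 1, so (2/97) = 1.

1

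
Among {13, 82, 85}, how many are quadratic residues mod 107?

(13/107) = +1 → QR.
(82/107) = -1 → non-residue.
(85/107) = +1 → QR.
Total quadratic residues among the 3: 2.

2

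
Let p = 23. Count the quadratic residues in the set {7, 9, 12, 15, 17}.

2

(7/23) = -1 → non-residue.
(9/23) = +1 → QR.
(12/23) = +1 → QR.
(15/23) = -1 → non-residue.
(17/23) = -1 → non-residue.
Total quadratic residues among the 5: 2.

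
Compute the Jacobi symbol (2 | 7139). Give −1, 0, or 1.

Pull out 2: since 7139 ≡ 3 (mod 8), (2/7139) = -1.
Reached (1/7139) = 1. Collecting the sign flips along the way, the symbol is -1.

-1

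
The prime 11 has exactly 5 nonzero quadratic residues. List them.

Square k = 1,…,5 (k and 11−k give the same square):
1²=1, 2²=4, 3²=9, 4²≡5, 5²≡3 (mod 11).
So the quadratic residues mod 11 are {1, 3, 4, 5, 9}.

1 3 4 5 9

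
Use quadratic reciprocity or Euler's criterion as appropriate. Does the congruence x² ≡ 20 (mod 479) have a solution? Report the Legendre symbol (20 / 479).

1

Euler's criterion: (20/479) ≡ 20^239 (mod 479).
20^2 ≡ 400 (mod 479)
20^4 ≡ 14 (mod 479)
20^8 ≡ 196 (mod 479)
20^16 ≡ 96 (mod 479)
20^32 ≡ 115 (mod 479)
20^64 ≡ 292 (mod 479)
20^128 ≡ 2 (mod 479)
20^239 = 20^(128+64+32+8+4+2+1) ≡ 1 (mod 479).
Result is 1, so (20/479) = 1.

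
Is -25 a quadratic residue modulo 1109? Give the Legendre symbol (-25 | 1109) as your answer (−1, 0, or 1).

1

First reduce: -25 ≡ 1084 (mod 1109).
Pull out 2^2: since 1109 ≡ 5 (mod 8), (2/1109) = -1, so (2/1109)^2 = +1.
Reciprocity: 271 ≡ 3 and 1109 ≡ 1 (mod 4), so (271/1109) = +(1109/271).
Reduce top mod 271: now compute (25/271).
Reciprocity: 25 ≡ 1 and 271 ≡ 3 (mod 4), so (25/271) = +(271/25).
Reduce top mod 25: now compute (21/25).
Reciprocity: 21 ≡ 1 and 25 ≡ 1 (mod 4), so (21/25) = +(25/21).
Reduce top mod 21: now compute (4/21).
Pull out 2^2: since 21 ≡ 5 (mod 8), (2/21) = -1, so (2/21)^2 = +1.
Reached (1/21) = 1. Collecting the sign flips along the way, the symbol is +1.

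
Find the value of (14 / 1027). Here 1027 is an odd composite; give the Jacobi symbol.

Pull out 2: since 1027 ≡ 3 (mod 8), (2/1027) = -1.
Reciprocity: 7 ≡ 3 and 1027 ≡ 3 (mod 4), so (7/1027) = −(1027/7).
Reduce top mod 7: now compute (5/7).
Reciprocity: 5 ≡ 1 and 7 ≡ 3 (mod 4), so (5/7) = +(7/5).
Reduce top mod 5: now compute (2/5).
Pull out 2: since 5 ≡ 5 (mod 8), (2/5) = -1.
Reached (1/5) = 1. Collecting the sign flips along the way, the symbol is -1.

-1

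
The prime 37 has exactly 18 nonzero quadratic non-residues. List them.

2, 5, 6, 8, 13, 14, 15, 17, 18, 19, 20, 22, 23, 24, 29, 31, 32, 35

Square k = 1,…,18 (k and 37−k give the same square):
1²=1, 2²=4, 3²=9, 4²=16, 5²=25, 6²=36, 7²≡12, 8²≡27, 9²≡7, 10²≡26, 11²≡10, 12²≡33, 13²≡21, 14²≡11, 15²≡3, 16²≡34, 17²≡30, 18²≡28 (mod 37).
The residues are {1, 3, 4, 7, 9, 10, 11, 12, 16, 21, 25, 26, 27, 28, 30, 33, 34, 36}; the non-residues are the remaining 18 nonzero classes.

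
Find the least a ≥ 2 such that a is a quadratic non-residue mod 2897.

(2/2897) = +1, so 2 is a residue.
(3/2897) = −1, so 3 is the smallest positive non-residue mod 2897.

3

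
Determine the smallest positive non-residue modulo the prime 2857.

(2/2857) = +1, so 2 is a residue.
(3/2857) = +1, so 3 is a residue.
(4/2857) = +1, so 4 is a residue.
(5/2857) = −1, so 5 is the smallest positive non-residue mod 2857.

5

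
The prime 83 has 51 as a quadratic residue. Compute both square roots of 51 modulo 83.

Since 83 ≡ 3 (mod 4), a square root of 51 is 51^((83+1)/4) = 51^21 mod 83.
Repeated squaring: 51^2≡28, 51^4≡37, 51^8≡41, 51^16≡21 (mod 83).
51^21 = 51^(16+4+1) ≡ 36 (mod 83).
Check: 36² = 1296 ≡ 51 (mod 83). The two roots are 36 and 47.

36, 47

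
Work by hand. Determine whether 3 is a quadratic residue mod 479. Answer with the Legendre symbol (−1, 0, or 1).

Reciprocity: 3 ≡ 3 and 479 ≡ 3 (mod 4), so (3/479) = −(479/3).
Reduce top mod 3: now compute (2/3).
Pull out 2: since 3 ≡ 3 (mod 8), (2/3) = -1.
Reached (1/3) = 1. Collecting the sign flips along the way, the symbol is +1.

1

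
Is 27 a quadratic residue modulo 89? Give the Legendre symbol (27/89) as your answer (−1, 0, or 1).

-1

Reciprocity: 27 ≡ 3 and 89 ≡ 1 (mod 4), so (27/89) = +(89/27).
Reduce top mod 27: now compute (8/27).
Pull out 2^3: since 27 ≡ 3 (mod 8), (2/27) = -1, so (2/27)^3 = -1.
Reached (1/27) = 1. Collecting the sign flips along the way, the symbol is -1.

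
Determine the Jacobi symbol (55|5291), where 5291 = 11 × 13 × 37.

Reciprocity: 55 ≡ 3 and 5291 ≡ 3 (mod 4), so (55/5291) = −(5291/55).
Reduce top mod 55: now compute (11/55).
Reciprocity: 11 ≡ 3 and 55 ≡ 3 (mod 4), so (11/55) = −(55/11).
Reduce top mod 11: now compute (0/11).
Top reduces to 0: gcd > 1, so the symbol is 0.

0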